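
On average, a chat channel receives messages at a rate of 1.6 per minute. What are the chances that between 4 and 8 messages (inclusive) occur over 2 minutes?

0.3918

Over the interval, μ = 1.6 × 2 = 3.2 (2 minutes).
P(4 ≤ N ≤ 8) = Σ_{j=4}^{8} e^(−3.2) · 3.2^j/j! ≈ 0.3918.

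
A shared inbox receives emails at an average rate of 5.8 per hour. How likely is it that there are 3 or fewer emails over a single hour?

With mean μ = 5.8 per hour,
P(N ≤ 3) = Σ_{j=0}^{3} e^(−μ) μ^j/j! ≈ 0.1700.

0.1700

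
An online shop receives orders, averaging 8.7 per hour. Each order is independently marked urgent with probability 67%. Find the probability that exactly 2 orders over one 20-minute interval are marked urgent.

0.2704

Thinning: the orders that are marked urgent themselves form a Poisson process with rate 0.67 × 8.7 = 5.829 per hour.
Over the interval, μ = 5.829 × 1/3 = 1.943 (a 20-minute interval = 1/3 hours).
P(N = 2) = e^(−1.943) · 1.943^2/2! ≈ 0.2704.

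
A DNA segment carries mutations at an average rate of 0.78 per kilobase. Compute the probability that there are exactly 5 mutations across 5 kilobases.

0.1522

Over the interval, μ = 0.78 × 5 = 3.9 (5 kilobases).
P(N = 5) = e^(−μ) μ^5/5! = e^(−3.9) · 3.9^5/120 ≈ 0.1522.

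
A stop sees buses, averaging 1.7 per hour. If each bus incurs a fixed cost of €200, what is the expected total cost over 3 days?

€24480

E[N] = 1.7 × 72 = 122.4 (3 days = 72 hours); E[cost] = 122.4 × €200 = €24480.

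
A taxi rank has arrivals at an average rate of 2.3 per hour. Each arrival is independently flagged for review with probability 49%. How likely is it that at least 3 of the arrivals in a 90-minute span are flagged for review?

Thinning: the arrivals that are flagged for review themselves form a Poisson process with rate 0.49 × 2.3 = 1.127 per hour.
Over the interval, μ = 1.127 × 1.5 = 1.6905 (a 90-minute span = 1.5 hours).
P(N ≥ 3) = 1 − P(N ≤ 2) ≈ 0.2403.

0.2403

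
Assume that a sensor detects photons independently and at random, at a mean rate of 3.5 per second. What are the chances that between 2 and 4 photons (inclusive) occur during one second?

With mean μ = 3.5 per second,
P(2 ≤ N ≤ 4) = Σ_{j=2}^{4} e^(−3.5) · 3.5^j/j! ≈ 0.5896.

0.5896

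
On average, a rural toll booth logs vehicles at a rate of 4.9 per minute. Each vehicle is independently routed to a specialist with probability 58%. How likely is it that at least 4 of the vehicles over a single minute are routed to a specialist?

0.3174

Thinning: the vehicles that are routed to a specialist themselves form a Poisson process with rate 0.58 × 4.9 = 2.842 per minute.
So μ = 2.842.
P(N ≥ 4) = 1 − P(N ≤ 3) ≈ 0.3174.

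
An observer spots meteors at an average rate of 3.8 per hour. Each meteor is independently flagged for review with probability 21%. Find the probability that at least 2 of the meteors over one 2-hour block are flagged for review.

0.4738

Thinning: the meteors that are flagged for review themselves form a Poisson process with rate 0.21 × 3.8 = 0.798 per hour.
Over the interval, μ = 0.798 × 2 = 1.596 (a 2-hour block = 2 hours).
P(N ≥ 2) = 1 − P(N ≤ 1) ≈ 0.4738.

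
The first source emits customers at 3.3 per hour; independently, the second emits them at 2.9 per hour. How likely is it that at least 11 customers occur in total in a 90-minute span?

Independent Poisson processes superpose: combined rate λ = 3.3 + 2.9 = 6.2 per hour.
Over the interval, μ = 6.2 × 1.5 = 9.3 (a 90-minute span = 1.5 hours).
P(N ≥ 11) = 1 − P(N ≤ 10) ≈ 0.3301.

0.3301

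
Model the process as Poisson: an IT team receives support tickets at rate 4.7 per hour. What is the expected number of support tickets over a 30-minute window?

2.35

E[N] = λt = 4.7 × 0.5 = 2.35 (a 30-minute window = 0.5 hours).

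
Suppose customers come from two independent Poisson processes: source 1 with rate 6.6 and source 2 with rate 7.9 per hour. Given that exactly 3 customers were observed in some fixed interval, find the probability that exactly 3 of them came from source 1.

Given the total, each event is independently from source 1 with probability p = λ_1/(λ_1+λ_2) = 6.6/14.5 ≈ 0.4552.
So K ~ Binomial(3, 6.6/14.5): P(K = 3) = C(3,3) · (6.6/14.5)^3 · (7.9/14.5)^0 ≈ 0.0943.

0.0943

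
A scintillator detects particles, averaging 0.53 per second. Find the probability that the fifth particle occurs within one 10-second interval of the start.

0.6105

Over the interval, μ = 0.53 × 10 = 5.3 (a 10-second interval = 10 seconds).
The fifth arrival falls in the interval iff at least 5 events occur there: P(S_5 ≤ t) = P(N ≥ 5) = 1 − P(N ≤ 4) ≈ 0.6105.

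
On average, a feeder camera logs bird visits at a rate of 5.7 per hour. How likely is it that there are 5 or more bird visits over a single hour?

With mean μ = 5.7 per hour,
P(N ≥ 5) = 1 − P(N ≤ 4) = 1 − Σ_{j=0}^{4} e^(−μ) μ^j/j! ≈ 0.6728.

0.6728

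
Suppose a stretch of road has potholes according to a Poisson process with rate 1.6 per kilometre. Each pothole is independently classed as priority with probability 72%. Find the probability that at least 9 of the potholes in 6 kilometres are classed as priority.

0.2595

Thinning: the potholes that are classed as priority themselves form a Poisson process with rate 0.72 × 1.6 = 1.152 per kilometre.
Over the interval, μ = 1.152 × 6 = 6.912 (6 kilometres).
P(N ≥ 9) = 1 − P(N ≤ 8) ≈ 0.2595.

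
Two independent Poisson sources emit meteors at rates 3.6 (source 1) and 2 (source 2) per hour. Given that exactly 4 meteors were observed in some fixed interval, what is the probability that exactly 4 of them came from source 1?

0.1708

Given the total, each event is independently from source 1 with probability p = λ_1/(λ_1+λ_2) = 3.6/5.6 ≈ 0.6429.
So K ~ Binomial(4, 3.6/5.6): P(K = 4) = C(4,4) · (3.6/5.6)^4 · (2/5.6)^0 ≈ 0.1708.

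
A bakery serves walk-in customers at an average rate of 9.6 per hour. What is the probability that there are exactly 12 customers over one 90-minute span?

Over the interval, μ = 9.6 × 1.5 = 14.4 (a 90-minute span = 1.5 hours).
P(N = 12) = e^(−μ) μ^12/12! = e^(−14.4) · 14.4^12/479001600 ≈ 0.0925.

0.0925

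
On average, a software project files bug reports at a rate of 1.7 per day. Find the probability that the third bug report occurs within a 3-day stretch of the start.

Over the interval, μ = 1.7 × 3 = 5.1 (a 3-day stretch = 3 days).
The third arrival falls in the interval iff at least 3 events occur there: P(S_3 ≤ t) = P(N ≥ 3) = 1 − P(N ≤ 2) ≈ 0.8835.

0.8835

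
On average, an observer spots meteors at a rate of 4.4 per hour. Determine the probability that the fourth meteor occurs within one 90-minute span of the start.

Over the interval, μ = 4.4 × 1.5 = 6.6 (a 90-minute span = 1.5 hours).
The fourth arrival falls in the interval iff at least 4 events occur there: P(S_4 ≤ t) = P(N ≥ 4) = 1 − P(N ≤ 3) ≈ 0.8948.

0.8948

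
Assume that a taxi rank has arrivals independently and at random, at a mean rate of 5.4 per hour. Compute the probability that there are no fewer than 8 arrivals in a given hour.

0.1783

With mean μ = 5.4 per hour,
P(N ≥ 8) = 1 − P(N ≤ 7) = 1 − Σ_{j=0}^{7} e^(−μ) μ^j/j! ≈ 0.1783.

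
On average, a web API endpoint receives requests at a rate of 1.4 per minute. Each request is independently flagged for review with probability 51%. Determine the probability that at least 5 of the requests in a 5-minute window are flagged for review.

Thinning: the requests that are flagged for review themselves form a Poisson process with rate 0.51 × 1.4 = 0.714 per minute.
Over the interval, μ = 0.714 × 5 = 3.57 (a 5-minute window = 5 minutes).
P(N ≥ 5) = 1 − P(N ≤ 4) ≈ 0.2878.

0.2878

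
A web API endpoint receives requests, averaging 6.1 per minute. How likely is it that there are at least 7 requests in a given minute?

With mean μ = 6.1 per minute,
P(N ≥ 7) = 1 − P(N ≤ 6) = 1 − Σ_{j=0}^{6} e^(−μ) μ^j/j! ≈ 0.4098.

0.4098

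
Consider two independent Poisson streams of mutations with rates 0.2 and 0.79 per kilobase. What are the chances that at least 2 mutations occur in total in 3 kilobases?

Independent Poisson processes superpose: combined rate λ = 0.2 + 0.79 = 0.99 per kilobase.
Over the interval, μ = 0.99 × 3 = 2.97 (3 kilobases).
P(N ≥ 2) = 1 − P(N ≤ 1) ≈ 0.7963.

0.7963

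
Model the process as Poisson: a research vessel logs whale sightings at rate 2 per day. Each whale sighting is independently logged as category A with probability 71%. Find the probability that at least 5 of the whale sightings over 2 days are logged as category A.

0.1586

Thinning: the whale sightings that are logged as category A themselves form a Poisson process with rate 0.71 × 2 = 1.42 per day.
Over the interval, μ = 1.42 × 2 = 2.84 (2 days).
P(N ≥ 5) = 1 − P(N ≤ 4) ≈ 0.1586.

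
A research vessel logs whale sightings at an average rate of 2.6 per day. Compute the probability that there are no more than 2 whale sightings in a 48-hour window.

Over the interval, μ = 2.6 × 2 = 5.2 (a 48-hour window = 2 days).
P(N ≤ 2) = Σ_{j=0}^{2} e^(−μ) μ^j/j! ≈ 0.1088.

0.1088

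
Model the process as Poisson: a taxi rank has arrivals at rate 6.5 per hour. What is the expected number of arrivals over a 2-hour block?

13

E[N] = λt = 6.5 × 2 = 13 (a 2-hour block = 2 hours).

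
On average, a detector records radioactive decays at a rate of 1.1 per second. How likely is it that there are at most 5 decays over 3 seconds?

0.8829

Over the interval, μ = 1.1 × 3 = 3.3 (3 seconds).
P(N ≤ 5) = Σ_{j=0}^{5} e^(−μ) μ^j/j! ≈ 0.8829.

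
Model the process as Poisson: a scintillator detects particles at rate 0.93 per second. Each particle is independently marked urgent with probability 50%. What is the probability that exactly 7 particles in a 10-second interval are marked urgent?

0.0892

Thinning: the particles that are marked urgent themselves form a Poisson process with rate 0.5 × 0.93 = 0.465 per second.
Over the interval, μ = 0.465 × 10 = 4.65 (a 10-second interval = 10 seconds).
P(N = 7) = e^(−4.65) · 4.65^7/7! ≈ 0.0892.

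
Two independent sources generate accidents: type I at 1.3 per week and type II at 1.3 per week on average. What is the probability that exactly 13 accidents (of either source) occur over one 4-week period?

Independent Poisson processes superpose: combined rate λ = 1.3 + 1.3 = 2.6 per week.
Over the interval, μ = 2.6 × 4 = 10.4 (a 4-week period = 4 weeks).
P(N = 13) = e^(−10.4) · 10.4^13/13! ≈ 0.0814.

0.0814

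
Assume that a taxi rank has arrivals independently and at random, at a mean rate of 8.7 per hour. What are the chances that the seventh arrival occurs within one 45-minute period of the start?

0.4774

Over the interval, μ = 8.7 × 0.75 = 6.525 (a 45-minute period = 0.75 hours).
The seventh arrival falls in the interval iff at least 7 events occur there: P(S_7 ≤ t) = P(N ≥ 7) = 1 − P(N ≤ 6) ≈ 0.4774.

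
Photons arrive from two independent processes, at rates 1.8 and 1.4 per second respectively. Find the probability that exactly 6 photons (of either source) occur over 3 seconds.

0.0736

Independent Poisson processes superpose: combined rate λ = 1.8 + 1.4 = 3.2 per second.
Over the interval, μ = 3.2 × 3 = 9.6 (3 seconds).
P(N = 6) = e^(−9.6) · 9.6^6/6! ≈ 0.0736.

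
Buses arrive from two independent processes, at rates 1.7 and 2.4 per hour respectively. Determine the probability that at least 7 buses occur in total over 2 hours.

Independent Poisson processes superpose: combined rate λ = 1.7 + 2.4 = 4.1 per hour.
Over the interval, μ = 4.1 × 2 = 8.2 (2 hours).
P(N ≥ 7) = 1 − P(N ≤ 6) ≈ 0.7104.

0.7104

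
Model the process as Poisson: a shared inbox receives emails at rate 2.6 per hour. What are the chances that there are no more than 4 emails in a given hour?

0.8774

With mean μ = 2.6 per hour,
P(N ≤ 4) = Σ_{j=0}^{4} e^(−μ) μ^j/j! ≈ 0.8774.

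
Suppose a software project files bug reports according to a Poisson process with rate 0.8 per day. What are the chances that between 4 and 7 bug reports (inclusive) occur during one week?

0.6064

Over the interval, μ = 0.8 × 7 = 5.6 (a week = 7 days).
P(4 ≤ N ≤ 7) = Σ_{j=4}^{7} e^(−5.6) · 5.6^j/j! ≈ 0.6064.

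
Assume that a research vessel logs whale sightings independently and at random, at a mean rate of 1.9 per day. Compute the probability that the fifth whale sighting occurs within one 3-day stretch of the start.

Over the interval, μ = 1.9 × 3 = 5.7 (a 3-day stretch = 3 days).
The fifth arrival falls in the interval iff at least 5 events occur there: P(S_5 ≤ t) = P(N ≥ 5) = 1 − P(N ≤ 4) ≈ 0.6728.

0.6728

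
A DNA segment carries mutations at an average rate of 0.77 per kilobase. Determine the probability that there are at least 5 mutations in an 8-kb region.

Over the interval, μ = 0.77 × 8 = 6.16 (an 8-kb region = 8 kilobases).
P(N ≥ 5) = 1 − P(N ≤ 4) = 1 − Σ_{j=0}^{4} e^(−μ) μ^j/j! ≈ 0.7358.

0.7358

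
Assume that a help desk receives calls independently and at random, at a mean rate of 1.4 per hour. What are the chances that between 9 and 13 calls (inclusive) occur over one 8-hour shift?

0.5477

Over the interval, μ = 1.4 × 8 = 11.2 (an 8-hour shift = 8 hours).
P(9 ≤ N ≤ 13) = Σ_{j=9}^{13} e^(−11.2) · 11.2^j/j! ≈ 0.5477.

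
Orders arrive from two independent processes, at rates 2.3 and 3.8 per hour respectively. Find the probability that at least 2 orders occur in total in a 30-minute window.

Independent Poisson processes superpose: combined rate λ = 2.3 + 3.8 = 6.1 per hour.
Over the interval, μ = 6.1 × 0.5 = 3.05 (a 30-minute window = 0.5 hours).
P(N ≥ 2) = 1 − P(N ≤ 1) ≈ 0.8082.

0.8082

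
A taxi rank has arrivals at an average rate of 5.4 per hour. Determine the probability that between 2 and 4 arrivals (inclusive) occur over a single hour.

With mean μ = 5.4 per hour,
P(2 ≤ N ≤ 4) = Σ_{j=2}^{4} e^(−5.4) · 5.4^j/j! ≈ 0.3444.

0.3444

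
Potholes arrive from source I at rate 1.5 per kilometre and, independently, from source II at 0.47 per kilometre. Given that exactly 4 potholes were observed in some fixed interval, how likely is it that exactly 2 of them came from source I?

Given the total, each event is independently from source I with probability p = λ_I/(λ_I+λ_II) = 1.5/1.97 ≈ 0.7614.
So K ~ Binomial(4, 1.5/1.97): P(K = 2) = C(4,2) · (1.5/1.97)^2 · (0.47/1.97)^2 ≈ 0.1980.

0.1980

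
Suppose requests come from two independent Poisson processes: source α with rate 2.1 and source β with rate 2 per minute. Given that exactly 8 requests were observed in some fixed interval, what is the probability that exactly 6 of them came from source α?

Given the total, each event is independently from source α with probability p = λ_α/(λ_α+λ_β) = 2.1/4.1 ≈ 0.5122.
So K ~ Binomial(8, 2.1/4.1): P(K = 6) = C(8,6) · (2.1/4.1)^6 · (2/4.1)^2 ≈ 0.1203.

0.1203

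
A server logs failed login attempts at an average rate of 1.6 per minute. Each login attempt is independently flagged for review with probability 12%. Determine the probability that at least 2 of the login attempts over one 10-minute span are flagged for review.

Thinning: the login attempts that are flagged for review themselves form a Poisson process with rate 0.12 × 1.6 = 0.192 per minute.
Over the interval, μ = 0.192 × 10 = 1.92 (a 10-minute span = 10 minutes).
P(N ≥ 2) = 1 − P(N ≤ 1) ≈ 0.5719.

0.5719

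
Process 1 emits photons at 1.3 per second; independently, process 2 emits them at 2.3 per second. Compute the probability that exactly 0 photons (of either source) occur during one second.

Independent Poisson processes superpose: combined rate λ = 1.3 + 2.3 = 3.6 per second.
So μ = 3.6.
P(N = 0) = e^(−3.6) · 3.6^0/0! ≈ 0.0273.

0.0273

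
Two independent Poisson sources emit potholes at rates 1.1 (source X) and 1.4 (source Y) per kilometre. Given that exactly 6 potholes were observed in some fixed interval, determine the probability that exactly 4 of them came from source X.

Given the total, each event is independently from source X with probability p = λ_X/(λ_X+λ_Y) = 1.1/2.5 = 0.4400.
So K ~ Binomial(6, 1.1/2.5): P(K = 4) = C(6,4) · (1.1/2.5)^4 · (1.4/2.5)^2 ≈ 0.1763.

0.1763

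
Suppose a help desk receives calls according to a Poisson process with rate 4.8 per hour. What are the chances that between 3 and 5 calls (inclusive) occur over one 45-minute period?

0.5414

Over the interval, μ = 4.8 × 0.75 = 3.6 (a 45-minute period = 0.75 hours).
P(3 ≤ N ≤ 5) = Σ_{j=3}^{5} e^(−3.6) · 3.6^j/j! ≈ 0.5414.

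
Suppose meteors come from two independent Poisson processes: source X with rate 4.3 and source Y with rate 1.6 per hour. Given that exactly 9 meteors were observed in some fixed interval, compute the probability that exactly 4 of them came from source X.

0.0521

Given the total, each event is independently from source X with probability p = λ_X/(λ_X+λ_Y) = 4.3/5.9 ≈ 0.7288.
So K ~ Binomial(9, 4.3/5.9): P(K = 4) = C(9,4) · (4.3/5.9)^4 · (1.6/5.9)^5 ≈ 0.0521.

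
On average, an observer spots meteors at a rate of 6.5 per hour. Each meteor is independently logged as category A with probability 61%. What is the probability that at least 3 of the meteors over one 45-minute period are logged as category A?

Thinning: the meteors that are logged as category A themselves form a Poisson process with rate 0.61 × 6.5 = 3.965 per hour.
Over the interval, μ = 3.965 × 0.75 = 2.97375 (a 45-minute period = 0.75 hours).
P(N ≥ 3) = 1 − P(N ≤ 2) ≈ 0.5709.

0.5709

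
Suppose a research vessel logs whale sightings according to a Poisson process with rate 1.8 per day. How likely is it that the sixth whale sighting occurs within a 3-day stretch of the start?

0.4539

Over the interval, μ = 1.8 × 3 = 5.4 (a 3-day stretch = 3 days).
The sixth arrival falls in the interval iff at least 6 events occur there: P(S_6 ≤ t) = P(N ≥ 6) = 1 − P(N ≤ 5) ≈ 0.4539.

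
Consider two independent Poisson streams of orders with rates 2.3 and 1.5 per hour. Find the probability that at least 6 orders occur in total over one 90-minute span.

Independent Poisson processes superpose: combined rate λ = 2.3 + 1.5 = 3.8 per hour.
Over the interval, μ = 3.8 × 1.5 = 5.7 (a 90-minute span = 1.5 hours).
P(N ≥ 6) = 1 − P(N ≤ 5) ≈ 0.5050.

0.5050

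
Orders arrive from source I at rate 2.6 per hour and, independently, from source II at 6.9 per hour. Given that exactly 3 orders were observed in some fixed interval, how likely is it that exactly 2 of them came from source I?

0.1632

Given the total, each event is independently from source I with probability p = λ_I/(λ_I+λ_II) = 2.6/9.5 ≈ 0.2737.
So K ~ Binomial(3, 2.6/9.5): P(K = 2) = C(3,2) · (2.6/9.5)^2 · (6.9/9.5)^1 ≈ 0.1632.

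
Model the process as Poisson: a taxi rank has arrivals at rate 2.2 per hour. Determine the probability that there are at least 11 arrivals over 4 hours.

Over the interval, μ = 2.2 × 4 = 8.8 (4 hours).
P(N ≥ 11) = 1 − P(N ≤ 10) = 1 − Σ_{j=0}^{10} e^(−μ) μ^j/j! ≈ 0.2706.

0.2706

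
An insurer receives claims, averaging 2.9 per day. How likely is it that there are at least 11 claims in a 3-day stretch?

0.2591

Over the interval, μ = 2.9 × 3 = 8.7 (a 3-day stretch = 3 days).
P(N ≥ 11) = 1 − P(N ≤ 10) = 1 − Σ_{j=0}^{10} e^(−μ) μ^j/j! ≈ 0.2591.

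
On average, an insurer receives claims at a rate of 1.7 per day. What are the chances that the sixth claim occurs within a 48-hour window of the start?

0.1295

Over the interval, μ = 1.7 × 2 = 3.4 (a 48-hour window = 2 days).
The sixth arrival falls in the interval iff at least 6 events occur there: P(S_6 ≤ t) = P(N ≥ 6) = 1 − P(N ≤ 5) ≈ 0.1295.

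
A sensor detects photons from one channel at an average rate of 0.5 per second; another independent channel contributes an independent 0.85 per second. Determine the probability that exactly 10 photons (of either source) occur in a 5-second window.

Independent Poisson processes superpose: combined rate λ = 0.5 + 0.85 = 1.35 per second.
Over the interval, μ = 1.35 × 5 = 6.75 (a 5-second window = 5 seconds).
P(N = 10) = e^(−6.75) · 6.75^10/10! ≈ 0.0634.

0.0634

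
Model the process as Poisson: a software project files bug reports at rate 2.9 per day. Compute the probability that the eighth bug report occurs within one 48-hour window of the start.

0.2290

Over the interval, μ = 2.9 × 2 = 5.8 (a 48-hour window = 2 days).
The eighth arrival falls in the interval iff at least 8 events occur there: P(S_8 ≤ t) = P(N ≥ 8) = 1 − P(N ≤ 7) ≈ 0.2290.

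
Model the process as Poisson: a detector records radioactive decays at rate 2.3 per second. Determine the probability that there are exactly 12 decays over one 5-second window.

0.1131

Over the interval, μ = 2.3 × 5 = 11.5 (a 5-second window = 5 seconds).
P(N = 12) = e^(−μ) μ^12/12! = e^(−11.5) · 11.5^12/479001600 ≈ 0.1131.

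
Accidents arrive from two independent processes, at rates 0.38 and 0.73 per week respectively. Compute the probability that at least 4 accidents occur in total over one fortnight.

Independent Poisson processes superpose: combined rate λ = 0.38 + 0.73 = 1.11 per week.
Over the interval, μ = 1.11 × 2 = 2.22 (a fortnight = 2 weeks).
P(N ≥ 4) = 1 − P(N ≤ 3) ≈ 0.1846.

0.1846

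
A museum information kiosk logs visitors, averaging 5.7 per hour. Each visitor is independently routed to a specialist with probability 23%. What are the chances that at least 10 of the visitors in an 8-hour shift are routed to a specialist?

Thinning: the visitors that are routed to a specialist themselves form a Poisson process with rate 0.23 × 5.7 = 1.311 per hour.
Over the interval, μ = 1.311 × 8 = 10.488 (an 8-hour shift = 8 hours).
P(N ≥ 10) = 1 − P(N ≤ 9) ≈ 0.6015.

0.6015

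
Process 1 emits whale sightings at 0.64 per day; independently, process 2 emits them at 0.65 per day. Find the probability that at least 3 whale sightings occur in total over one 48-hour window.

0.4765

Independent Poisson processes superpose: combined rate λ = 0.64 + 0.65 = 1.29 per day.
Over the interval, μ = 1.29 × 2 = 2.58 (a 48-hour window = 2 days).
P(N ≥ 3) = 1 − P(N ≤ 2) ≈ 0.4765.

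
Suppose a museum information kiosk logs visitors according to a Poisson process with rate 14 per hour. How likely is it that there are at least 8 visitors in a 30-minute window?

Over the interval, μ = 14 × 0.5 = 7 (a 30-minute window = 0.5 hours).
P(N ≥ 8) = 1 − P(N ≤ 7) = 1 − Σ_{j=0}^{7} e^(−μ) μ^j/j! ≈ 0.4013.

0.4013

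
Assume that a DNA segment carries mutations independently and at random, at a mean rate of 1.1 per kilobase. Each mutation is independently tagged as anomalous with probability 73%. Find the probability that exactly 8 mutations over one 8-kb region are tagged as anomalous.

0.1167

Thinning: the mutations that are tagged as anomalous themselves form a Poisson process with rate 0.73 × 1.1 = 0.803 per kilobase.
Over the interval, μ = 0.803 × 8 = 6.424 (an 8-kb region = 8 kilobases).
P(N = 8) = e^(−6.424) · 6.424^8/8! ≈ 0.1167.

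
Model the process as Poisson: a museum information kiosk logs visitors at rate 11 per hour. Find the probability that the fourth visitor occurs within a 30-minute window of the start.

0.7983

Over the interval, μ = 11 × 0.5 = 5.5 (a 30-minute window = 0.5 hours).
The fourth arrival falls in the interval iff at least 4 events occur there: P(S_4 ≤ t) = P(N ≥ 4) = 1 − P(N ≤ 3) ≈ 0.7983.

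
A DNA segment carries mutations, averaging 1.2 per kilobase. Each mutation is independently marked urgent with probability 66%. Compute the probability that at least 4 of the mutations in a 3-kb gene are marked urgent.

Thinning: the mutations that are marked urgent themselves form a Poisson process with rate 0.66 × 1.2 = 0.792 per kilobase.
Over the interval, μ = 0.792 × 3 = 2.376 (a 3-kb gene = 3 kilobases).
P(N ≥ 4) = 1 − P(N ≤ 3) ≈ 0.2163.

0.2163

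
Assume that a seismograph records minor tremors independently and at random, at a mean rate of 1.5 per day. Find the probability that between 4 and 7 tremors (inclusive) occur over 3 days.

Over the interval, μ = 1.5 × 3 = 4.5 (3 days).
P(4 ≤ N ≤ 7) = Σ_{j=4}^{7} e^(−4.5) · 4.5^j/j! ≈ 0.5711.

0.5711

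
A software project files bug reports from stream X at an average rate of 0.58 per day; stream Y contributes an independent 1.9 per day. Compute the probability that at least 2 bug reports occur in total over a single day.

Independent Poisson processes superpose: combined rate λ = 0.58 + 1.9 = 2.48 per day.
So μ = 2.48.
P(N ≥ 2) = 1 − P(N ≤ 1) ≈ 0.7086.

0.7086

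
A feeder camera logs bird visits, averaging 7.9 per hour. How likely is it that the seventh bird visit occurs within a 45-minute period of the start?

0.3817

Over the interval, μ = 7.9 × 0.75 = 5.925 (a 45-minute period = 0.75 hours).
The seventh arrival falls in the interval iff at least 7 events occur there: P(S_7 ≤ t) = P(N ≥ 7) = 1 − P(N ≤ 6) ≈ 0.3817.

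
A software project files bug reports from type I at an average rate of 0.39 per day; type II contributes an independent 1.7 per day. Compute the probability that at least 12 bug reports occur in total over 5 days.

0.3554

Independent Poisson processes superpose: combined rate λ = 0.39 + 1.7 = 2.09 per day.
Over the interval, μ = 2.09 × 5 = 10.45 (5 days).
P(N ≥ 12) = 1 − P(N ≤ 11) ≈ 0.3554.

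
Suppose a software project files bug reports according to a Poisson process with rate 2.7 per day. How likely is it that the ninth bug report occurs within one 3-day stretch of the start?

Over the interval, μ = 2.7 × 3 = 8.1 (a 3-day stretch = 3 days).
The ninth arrival falls in the interval iff at least 9 events occur there: P(S_9 ≤ t) = P(N ≥ 9) = 1 − P(N ≤ 8) ≈ 0.4214.

0.4214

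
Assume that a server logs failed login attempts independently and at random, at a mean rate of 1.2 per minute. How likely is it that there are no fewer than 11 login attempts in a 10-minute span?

Over the interval, μ = 1.2 × 10 = 12 (a 10-minute span = 10 minutes).
P(N ≥ 11) = 1 − P(N ≤ 10) = 1 − Σ_{j=0}^{10} e^(−μ) μ^j/j! ≈ 0.6528.

0.6528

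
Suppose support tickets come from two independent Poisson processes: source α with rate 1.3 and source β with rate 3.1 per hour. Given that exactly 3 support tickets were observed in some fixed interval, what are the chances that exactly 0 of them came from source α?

Given the total, each event is independently from source α with probability p = λ_α/(λ_α+λ_β) = 1.3/4.4 ≈ 0.2955.
So K ~ Binomial(3, 1.3/4.4): P(K = 0) = C(3,0) · (1.3/4.4)^0 · (3.1/4.4)^3 ≈ 0.3497.

0.3497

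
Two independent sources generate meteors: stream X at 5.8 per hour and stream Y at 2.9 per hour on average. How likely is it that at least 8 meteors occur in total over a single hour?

Independent Poisson processes superpose: combined rate λ = 5.8 + 2.9 = 8.7 per hour.
So μ = 8.7.
P(N ≥ 8) = 1 − P(N ≤ 7) ≈ 0.6398.

0.6398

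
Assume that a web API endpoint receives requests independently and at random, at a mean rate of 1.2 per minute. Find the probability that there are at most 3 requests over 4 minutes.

0.2942

Over the interval, μ = 1.2 × 4 = 4.8 (4 minutes).
P(N ≤ 3) = Σ_{j=0}^{3} e^(−μ) μ^j/j! ≈ 0.2942.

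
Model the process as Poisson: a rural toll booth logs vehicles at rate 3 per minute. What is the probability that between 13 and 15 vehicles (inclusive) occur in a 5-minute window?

Over the interval, μ = 3 × 5 = 15 (a 5-minute window = 5 minutes).
P(13 ≤ N ≤ 15) = Σ_{j=13}^{15} e^(−15) · 15^j/j! ≈ 0.3005.

0.3005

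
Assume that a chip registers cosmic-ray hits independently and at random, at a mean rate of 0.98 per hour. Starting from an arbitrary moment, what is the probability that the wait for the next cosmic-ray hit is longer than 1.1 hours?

0.3403

The wait for the next event is exponential with rate λ = 0.98 per hour.
P(T > 1.1) = e^(−λt) = e^(−0.98 × 1.1) = e^(−1.078) ≈ 0.3403.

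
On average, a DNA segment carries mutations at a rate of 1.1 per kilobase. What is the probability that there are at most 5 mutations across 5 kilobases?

Over the interval, μ = 1.1 × 5 = 5.5 (5 kilobases).
P(N ≤ 5) = Σ_{j=0}^{5} e^(−μ) μ^j/j! ≈ 0.5289.

0.5289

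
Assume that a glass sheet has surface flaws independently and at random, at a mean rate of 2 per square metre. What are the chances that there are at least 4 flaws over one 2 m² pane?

Over the interval, μ = 2 × 2 = 4 (a 2 m² pane = 2 square metres).
P(N ≥ 4) = 1 − P(N ≤ 3) = 1 − Σ_{j=0}^{3} e^(−μ) μ^j/j! ≈ 0.5665.

0.5665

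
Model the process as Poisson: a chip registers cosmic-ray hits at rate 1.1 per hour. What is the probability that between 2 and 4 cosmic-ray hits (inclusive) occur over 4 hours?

0.4849

Over the interval, μ = 1.1 × 4 = 4.4 (4 hours).
P(2 ≤ N ≤ 4) = Σ_{j=2}^{4} e^(−4.4) · 4.4^j/j! ≈ 0.4849.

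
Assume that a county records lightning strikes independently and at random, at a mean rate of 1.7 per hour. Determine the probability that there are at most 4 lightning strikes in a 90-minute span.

0.8844

Over the interval, μ = 1.7 × 1.5 = 2.55 (a 90-minute span = 1.5 hours).
P(N ≤ 4) = Σ_{j=0}^{4} e^(−μ) μ^j/j! ≈ 0.8844.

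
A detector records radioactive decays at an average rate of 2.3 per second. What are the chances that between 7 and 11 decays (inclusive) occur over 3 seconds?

0.4863

Over the interval, μ = 2.3 × 3 = 6.9 (3 seconds).
P(7 ≤ N ≤ 11) = Σ_{j=7}^{11} e^(−6.9) · 6.9^j/j! ≈ 0.4863.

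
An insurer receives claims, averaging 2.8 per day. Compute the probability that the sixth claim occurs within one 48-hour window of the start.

0.4881

Over the interval, μ = 2.8 × 2 = 5.6 (a 48-hour window = 2 days).
The sixth arrival falls in the interval iff at least 6 events occur there: P(S_6 ≤ t) = P(N ≥ 6) = 1 − P(N ≤ 5) ≈ 0.4881.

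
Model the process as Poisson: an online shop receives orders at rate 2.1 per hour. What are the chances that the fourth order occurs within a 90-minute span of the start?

0.3863

Over the interval, μ = 2.1 × 1.5 = 3.15 (a 90-minute span = 1.5 hours).
The fourth arrival falls in the interval iff at least 4 events occur there: P(S_4 ≤ t) = P(N ≥ 4) = 1 − P(N ≤ 3) ≈ 0.3863.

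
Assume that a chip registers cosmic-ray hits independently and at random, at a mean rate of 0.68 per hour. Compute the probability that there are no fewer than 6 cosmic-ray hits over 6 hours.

0.2275

Over the interval, μ = 0.68 × 6 = 4.08 (6 hours).
P(N ≥ 6) = 1 − P(N ≤ 5) = 1 − Σ_{j=0}^{5} e^(−μ) μ^j/j! ≈ 0.2275.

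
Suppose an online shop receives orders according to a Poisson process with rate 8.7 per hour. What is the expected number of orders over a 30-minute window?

4.35

E[N] = λt = 8.7 × 0.5 = 4.35 (a 30-minute window = 0.5 hours).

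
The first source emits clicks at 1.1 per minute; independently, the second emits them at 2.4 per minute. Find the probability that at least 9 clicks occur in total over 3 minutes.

Independent Poisson processes superpose: combined rate λ = 1.1 + 2.4 = 3.5 per minute.
Over the interval, μ = 3.5 × 3 = 10.5 (3 minutes).
P(N ≥ 9) = 1 − P(N ≤ 8) ≈ 0.7206.

0.7206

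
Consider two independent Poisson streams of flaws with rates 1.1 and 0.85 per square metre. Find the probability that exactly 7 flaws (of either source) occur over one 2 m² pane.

0.0551

Independent Poisson processes superpose: combined rate λ = 1.1 + 0.85 = 1.95 per square metre.
Over the interval, μ = 1.95 × 2 = 3.9 (a 2 m² pane = 2 square metres).
P(N = 7) = e^(−3.9) · 3.9^7/7! ≈ 0.0551.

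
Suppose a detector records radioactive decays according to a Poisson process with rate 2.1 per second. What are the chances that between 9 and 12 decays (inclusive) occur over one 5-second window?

0.4626

Over the interval, μ = 2.1 × 5 = 10.5 (a 5-second window = 5 seconds).
P(9 ≤ N ≤ 12) = Σ_{j=9}^{12} e^(−10.5) · 10.5^j/j! ≈ 0.4626.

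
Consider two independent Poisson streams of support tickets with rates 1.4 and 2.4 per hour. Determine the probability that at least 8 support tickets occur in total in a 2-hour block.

Independent Poisson processes superpose: combined rate λ = 1.4 + 2.4 = 3.8 per hour.
Over the interval, μ = 3.8 × 2 = 7.6 (a 2-hour block = 2 hours).
P(N ≥ 8) = 1 − P(N ≤ 7) ≈ 0.4900.

0.4900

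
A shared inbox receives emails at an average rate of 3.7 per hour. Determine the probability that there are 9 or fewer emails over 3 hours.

0.3298

Over the interval, μ = 3.7 × 3 = 11.1 (3 hours).
P(N ≤ 9) = Σ_{j=0}^{9} e^(−μ) μ^j/j! ≈ 0.3298.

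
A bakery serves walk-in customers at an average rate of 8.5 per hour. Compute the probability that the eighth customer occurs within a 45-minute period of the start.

Over the interval, μ = 8.5 × 0.75 = 6.375 (a 45-minute period = 0.75 hours).
The eighth arrival falls in the interval iff at least 8 events occur there: P(S_8 ≤ t) = P(N ≥ 8) = 1 − P(N ≤ 7) ≈ 0.3091.

0.3091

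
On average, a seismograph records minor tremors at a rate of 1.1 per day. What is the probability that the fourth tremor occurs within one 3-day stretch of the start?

0.4197

Over the interval, μ = 1.1 × 3 = 3.3 (a 3-day stretch = 3 days).
The fourth arrival falls in the interval iff at least 4 events occur there: P(S_4 ≤ t) = P(N ≥ 4) = 1 − P(N ≤ 3) ≈ 0.4197.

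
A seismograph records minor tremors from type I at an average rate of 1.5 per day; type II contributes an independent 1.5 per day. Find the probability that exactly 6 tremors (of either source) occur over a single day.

Independent Poisson processes superpose: combined rate λ = 1.5 + 1.5 = 3 per day.
So μ = 3.
P(N = 6) = e^(−3) · 3^6/6! ≈ 0.0504.

0.0504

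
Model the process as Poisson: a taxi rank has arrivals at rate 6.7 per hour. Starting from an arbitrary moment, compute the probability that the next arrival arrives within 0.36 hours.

0.9104

Inter-arrival times are exponential with rate λ = 6.7 per hour.
P(T ≤ 0.36) = 1 − e^(−λt) = 1 − e^(−6.7 × 0.36) = 1 − e^(−2.412) ≈ 0.9104.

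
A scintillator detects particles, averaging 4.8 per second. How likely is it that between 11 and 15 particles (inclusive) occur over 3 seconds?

0.4786

Over the interval, μ = 4.8 × 3 = 14.4 (3 seconds).
P(11 ≤ N ≤ 15) = Σ_{j=11}^{15} e^(−14.4) · 14.4^j/j! ≈ 0.4786.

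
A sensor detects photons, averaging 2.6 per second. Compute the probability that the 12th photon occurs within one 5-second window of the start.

Over the interval, μ = 2.6 × 5 = 13 (a 5-second window = 5 seconds).
The 12th arrival falls in the interval iff at least 12 events occur there: P(S_12 ≤ t) = P(N ≥ 12) = 1 − P(N ≤ 11) ≈ 0.6468.

0.6468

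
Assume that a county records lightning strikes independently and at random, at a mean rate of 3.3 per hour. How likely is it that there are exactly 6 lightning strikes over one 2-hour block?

Over the interval, μ = 3.3 × 2 = 6.6 (a 2-hour block = 2 hours).
P(N = 6) = e^(−μ) μ^6/6! = e^(−6.6) · 6.6^6/720 ≈ 0.1562.

0.1562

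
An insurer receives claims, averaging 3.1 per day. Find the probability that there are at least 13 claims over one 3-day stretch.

0.1471

Over the interval, μ = 3.1 × 3 = 9.3 (a 3-day stretch = 3 days).
P(N ≥ 13) = 1 − P(N ≤ 12) = 1 − Σ_{j=0}^{12} e^(−μ) μ^j/j! ≈ 0.1471.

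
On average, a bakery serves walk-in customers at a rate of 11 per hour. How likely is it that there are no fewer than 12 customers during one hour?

0.4207

With mean μ = 11 per hour,
P(N ≥ 12) = 1 − P(N ≤ 11) = 1 − Σ_{j=0}^{11} e^(−μ) μ^j/j! ≈ 0.4207.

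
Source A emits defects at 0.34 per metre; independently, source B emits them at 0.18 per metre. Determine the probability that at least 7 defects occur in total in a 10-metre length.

Independent Poisson processes superpose: combined rate λ = 0.34 + 0.18 = 0.52 per metre.
Over the interval, μ = 0.52 × 10 = 5.2 (a 10-metre length = 10 metres).
P(N ≥ 7) = 1 − P(N ≤ 6) ≈ 0.2676.

0.2676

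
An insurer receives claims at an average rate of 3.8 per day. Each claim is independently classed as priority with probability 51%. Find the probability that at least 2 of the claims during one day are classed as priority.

Thinning: the claims that are classed as priority themselves form a Poisson process with rate 0.51 × 3.8 = 1.938 per day.
So μ = 1.938.
P(N ≥ 2) = 1 − P(N ≤ 1) ≈ 0.5770.

0.5770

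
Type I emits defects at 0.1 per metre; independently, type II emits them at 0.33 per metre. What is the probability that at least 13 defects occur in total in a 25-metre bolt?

Independent Poisson processes superpose: combined rate λ = 0.1 + 0.33 = 0.43 per metre.
Over the interval, μ = 0.43 × 25 = 10.75 (a 25-metre bolt = 25 metres).
P(N ≥ 13) = 1 − P(N ≤ 12) ≈ 0.2843.

0.2843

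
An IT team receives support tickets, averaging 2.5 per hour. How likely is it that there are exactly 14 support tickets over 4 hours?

Over the interval, μ = 2.5 × 4 = 10 (4 hours).
P(N = 14) = e^(−μ) μ^14/14! = e^(−10) · 10^14/87178291200 ≈ 0.0521.

0.0521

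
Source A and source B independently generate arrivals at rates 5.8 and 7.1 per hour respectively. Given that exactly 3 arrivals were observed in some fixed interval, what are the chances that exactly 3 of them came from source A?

Given the total, each event is independently from source A with probability p = λ_A/(λ_A+λ_B) = 5.8/12.9 ≈ 0.4496.
So K ~ Binomial(3, 5.8/12.9): P(K = 3) = C(3,3) · (5.8/12.9)^3 · (7.1/12.9)^0 ≈ 0.0909.

0.0909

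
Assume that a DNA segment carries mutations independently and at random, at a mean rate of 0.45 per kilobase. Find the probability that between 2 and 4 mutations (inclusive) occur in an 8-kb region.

Over the interval, μ = 0.45 × 8 = 3.6 (an 8-kb region = 8 kilobases).
P(2 ≤ N ≤ 4) = Σ_{j=2}^{4} e^(−3.6) · 3.6^j/j! ≈ 0.5807.

0.5807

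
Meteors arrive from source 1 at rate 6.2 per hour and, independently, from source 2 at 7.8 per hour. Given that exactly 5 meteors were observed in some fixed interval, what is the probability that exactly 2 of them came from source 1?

Given the total, each event is independently from source 1 with probability p = λ_1/(λ_1+λ_2) = 6.2/14 ≈ 0.4429.
So K ~ Binomial(5, 6.2/14): P(K = 2) = C(5,2) · (6.2/14)^2 · (7.8/14)^3 ≈ 0.3392.

0.3392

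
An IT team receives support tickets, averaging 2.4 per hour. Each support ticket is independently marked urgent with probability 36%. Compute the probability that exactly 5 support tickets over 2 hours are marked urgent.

0.0228

Thinning: the support tickets that are marked urgent themselves form a Poisson process with rate 0.36 × 2.4 = 0.864 per hour.
Over the interval, μ = 0.864 × 2 = 1.728 (2 hours).
P(N = 5) = e^(−1.728) · 1.728^5/5! ≈ 0.0228.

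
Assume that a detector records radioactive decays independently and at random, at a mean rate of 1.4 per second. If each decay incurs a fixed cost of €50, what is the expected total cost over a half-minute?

E[N] = 1.4 × 30 = 42 (a half-minute = 30 seconds); E[cost] = 42 × €50 = €2100.

€2100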